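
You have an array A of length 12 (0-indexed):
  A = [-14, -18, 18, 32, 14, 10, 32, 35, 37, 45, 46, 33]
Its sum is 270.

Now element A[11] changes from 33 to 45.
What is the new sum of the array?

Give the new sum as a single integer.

Answer: 282

Derivation:
Old value at index 11: 33
New value at index 11: 45
Delta = 45 - 33 = 12
New sum = old_sum + delta = 270 + (12) = 282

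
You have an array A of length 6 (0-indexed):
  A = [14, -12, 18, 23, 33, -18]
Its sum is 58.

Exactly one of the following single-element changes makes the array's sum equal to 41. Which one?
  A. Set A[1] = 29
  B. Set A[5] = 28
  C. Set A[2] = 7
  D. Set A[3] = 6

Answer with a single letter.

Answer: D

Derivation:
Option A: A[1] -12->29, delta=41, new_sum=58+(41)=99
Option B: A[5] -18->28, delta=46, new_sum=58+(46)=104
Option C: A[2] 18->7, delta=-11, new_sum=58+(-11)=47
Option D: A[3] 23->6, delta=-17, new_sum=58+(-17)=41 <-- matches target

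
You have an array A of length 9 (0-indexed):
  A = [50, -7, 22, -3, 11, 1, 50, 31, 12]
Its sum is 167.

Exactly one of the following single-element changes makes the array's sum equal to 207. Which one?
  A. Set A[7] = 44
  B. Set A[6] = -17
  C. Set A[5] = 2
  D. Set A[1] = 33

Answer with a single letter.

Answer: D

Derivation:
Option A: A[7] 31->44, delta=13, new_sum=167+(13)=180
Option B: A[6] 50->-17, delta=-67, new_sum=167+(-67)=100
Option C: A[5] 1->2, delta=1, new_sum=167+(1)=168
Option D: A[1] -7->33, delta=40, new_sum=167+(40)=207 <-- matches target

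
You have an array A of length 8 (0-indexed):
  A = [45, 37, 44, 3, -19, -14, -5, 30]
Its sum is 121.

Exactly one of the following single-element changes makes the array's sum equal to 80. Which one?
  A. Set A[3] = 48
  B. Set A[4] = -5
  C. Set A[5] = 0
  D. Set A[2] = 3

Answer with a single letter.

Option A: A[3] 3->48, delta=45, new_sum=121+(45)=166
Option B: A[4] -19->-5, delta=14, new_sum=121+(14)=135
Option C: A[5] -14->0, delta=14, new_sum=121+(14)=135
Option D: A[2] 44->3, delta=-41, new_sum=121+(-41)=80 <-- matches target

Answer: D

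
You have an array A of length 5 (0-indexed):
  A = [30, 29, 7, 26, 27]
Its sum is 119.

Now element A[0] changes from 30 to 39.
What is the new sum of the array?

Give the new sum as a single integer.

Old value at index 0: 30
New value at index 0: 39
Delta = 39 - 30 = 9
New sum = old_sum + delta = 119 + (9) = 128

Answer: 128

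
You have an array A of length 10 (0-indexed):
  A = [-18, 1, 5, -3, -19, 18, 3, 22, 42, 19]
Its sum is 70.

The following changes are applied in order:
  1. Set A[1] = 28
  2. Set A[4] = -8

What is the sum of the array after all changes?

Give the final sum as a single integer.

Initial sum: 70
Change 1: A[1] 1 -> 28, delta = 27, sum = 97
Change 2: A[4] -19 -> -8, delta = 11, sum = 108

Answer: 108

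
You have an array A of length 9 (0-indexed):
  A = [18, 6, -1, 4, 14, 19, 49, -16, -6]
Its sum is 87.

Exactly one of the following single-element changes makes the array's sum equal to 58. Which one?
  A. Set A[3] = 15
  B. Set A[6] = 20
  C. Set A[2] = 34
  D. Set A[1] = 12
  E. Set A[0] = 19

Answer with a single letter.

Answer: B

Derivation:
Option A: A[3] 4->15, delta=11, new_sum=87+(11)=98
Option B: A[6] 49->20, delta=-29, new_sum=87+(-29)=58 <-- matches target
Option C: A[2] -1->34, delta=35, new_sum=87+(35)=122
Option D: A[1] 6->12, delta=6, new_sum=87+(6)=93
Option E: A[0] 18->19, delta=1, new_sum=87+(1)=88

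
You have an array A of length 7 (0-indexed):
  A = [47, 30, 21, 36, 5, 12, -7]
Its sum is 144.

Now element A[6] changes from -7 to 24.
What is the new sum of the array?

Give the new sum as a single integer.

Old value at index 6: -7
New value at index 6: 24
Delta = 24 - -7 = 31
New sum = old_sum + delta = 144 + (31) = 175

Answer: 175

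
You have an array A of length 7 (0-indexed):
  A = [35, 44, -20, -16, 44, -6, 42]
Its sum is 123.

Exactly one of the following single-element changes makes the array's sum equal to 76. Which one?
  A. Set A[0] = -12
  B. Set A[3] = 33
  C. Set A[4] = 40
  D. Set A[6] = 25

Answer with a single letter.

Answer: A

Derivation:
Option A: A[0] 35->-12, delta=-47, new_sum=123+(-47)=76 <-- matches target
Option B: A[3] -16->33, delta=49, new_sum=123+(49)=172
Option C: A[4] 44->40, delta=-4, new_sum=123+(-4)=119
Option D: A[6] 42->25, delta=-17, new_sum=123+(-17)=106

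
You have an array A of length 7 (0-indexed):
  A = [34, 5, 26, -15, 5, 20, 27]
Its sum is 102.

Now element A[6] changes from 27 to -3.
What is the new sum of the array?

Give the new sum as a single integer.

Answer: 72

Derivation:
Old value at index 6: 27
New value at index 6: -3
Delta = -3 - 27 = -30
New sum = old_sum + delta = 102 + (-30) = 72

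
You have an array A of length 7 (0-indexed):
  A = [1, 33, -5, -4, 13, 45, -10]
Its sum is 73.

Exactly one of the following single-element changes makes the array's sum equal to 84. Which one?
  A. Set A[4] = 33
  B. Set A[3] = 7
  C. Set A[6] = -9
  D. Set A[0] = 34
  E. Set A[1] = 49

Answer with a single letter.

Answer: B

Derivation:
Option A: A[4] 13->33, delta=20, new_sum=73+(20)=93
Option B: A[3] -4->7, delta=11, new_sum=73+(11)=84 <-- matches target
Option C: A[6] -10->-9, delta=1, new_sum=73+(1)=74
Option D: A[0] 1->34, delta=33, new_sum=73+(33)=106
Option E: A[1] 33->49, delta=16, new_sum=73+(16)=89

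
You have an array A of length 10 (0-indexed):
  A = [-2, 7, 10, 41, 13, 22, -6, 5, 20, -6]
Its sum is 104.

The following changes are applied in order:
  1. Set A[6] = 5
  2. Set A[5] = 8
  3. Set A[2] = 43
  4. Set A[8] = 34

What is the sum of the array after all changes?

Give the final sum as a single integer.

Answer: 148

Derivation:
Initial sum: 104
Change 1: A[6] -6 -> 5, delta = 11, sum = 115
Change 2: A[5] 22 -> 8, delta = -14, sum = 101
Change 3: A[2] 10 -> 43, delta = 33, sum = 134
Change 4: A[8] 20 -> 34, delta = 14, sum = 148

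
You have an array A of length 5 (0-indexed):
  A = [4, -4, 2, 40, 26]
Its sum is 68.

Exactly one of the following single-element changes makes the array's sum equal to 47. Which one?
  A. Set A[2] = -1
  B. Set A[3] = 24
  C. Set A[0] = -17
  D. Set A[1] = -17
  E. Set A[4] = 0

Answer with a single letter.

Answer: C

Derivation:
Option A: A[2] 2->-1, delta=-3, new_sum=68+(-3)=65
Option B: A[3] 40->24, delta=-16, new_sum=68+(-16)=52
Option C: A[0] 4->-17, delta=-21, new_sum=68+(-21)=47 <-- matches target
Option D: A[1] -4->-17, delta=-13, new_sum=68+(-13)=55
Option E: A[4] 26->0, delta=-26, new_sum=68+(-26)=42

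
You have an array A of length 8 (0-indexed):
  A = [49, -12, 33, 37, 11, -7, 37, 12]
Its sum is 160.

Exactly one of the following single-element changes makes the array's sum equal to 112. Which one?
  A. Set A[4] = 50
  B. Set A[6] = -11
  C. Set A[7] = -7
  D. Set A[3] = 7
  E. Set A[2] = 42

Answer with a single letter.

Option A: A[4] 11->50, delta=39, new_sum=160+(39)=199
Option B: A[6] 37->-11, delta=-48, new_sum=160+(-48)=112 <-- matches target
Option C: A[7] 12->-7, delta=-19, new_sum=160+(-19)=141
Option D: A[3] 37->7, delta=-30, new_sum=160+(-30)=130
Option E: A[2] 33->42, delta=9, new_sum=160+(9)=169

Answer: B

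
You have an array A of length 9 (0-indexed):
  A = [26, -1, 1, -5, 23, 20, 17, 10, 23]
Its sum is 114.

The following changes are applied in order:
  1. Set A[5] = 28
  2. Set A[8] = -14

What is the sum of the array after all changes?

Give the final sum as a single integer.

Initial sum: 114
Change 1: A[5] 20 -> 28, delta = 8, sum = 122
Change 2: A[8] 23 -> -14, delta = -37, sum = 85

Answer: 85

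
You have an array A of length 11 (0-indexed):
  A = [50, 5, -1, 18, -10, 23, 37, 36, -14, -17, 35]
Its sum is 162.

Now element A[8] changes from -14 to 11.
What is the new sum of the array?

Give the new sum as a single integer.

Answer: 187

Derivation:
Old value at index 8: -14
New value at index 8: 11
Delta = 11 - -14 = 25
New sum = old_sum + delta = 162 + (25) = 187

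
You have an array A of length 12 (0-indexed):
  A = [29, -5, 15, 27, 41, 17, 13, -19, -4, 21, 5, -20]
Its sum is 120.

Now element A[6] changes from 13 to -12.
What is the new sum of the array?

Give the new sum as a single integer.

Answer: 95

Derivation:
Old value at index 6: 13
New value at index 6: -12
Delta = -12 - 13 = -25
New sum = old_sum + delta = 120 + (-25) = 95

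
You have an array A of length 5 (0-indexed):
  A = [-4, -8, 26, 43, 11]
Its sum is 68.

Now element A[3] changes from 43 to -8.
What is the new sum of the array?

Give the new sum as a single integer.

Old value at index 3: 43
New value at index 3: -8
Delta = -8 - 43 = -51
New sum = old_sum + delta = 68 + (-51) = 17

Answer: 17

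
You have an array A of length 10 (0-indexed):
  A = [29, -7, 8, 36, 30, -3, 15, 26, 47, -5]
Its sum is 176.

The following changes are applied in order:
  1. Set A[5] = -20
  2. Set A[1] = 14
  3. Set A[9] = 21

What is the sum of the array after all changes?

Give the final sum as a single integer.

Initial sum: 176
Change 1: A[5] -3 -> -20, delta = -17, sum = 159
Change 2: A[1] -7 -> 14, delta = 21, sum = 180
Change 3: A[9] -5 -> 21, delta = 26, sum = 206

Answer: 206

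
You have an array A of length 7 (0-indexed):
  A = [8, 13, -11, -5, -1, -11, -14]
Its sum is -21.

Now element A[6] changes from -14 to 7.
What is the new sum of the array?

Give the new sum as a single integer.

Old value at index 6: -14
New value at index 6: 7
Delta = 7 - -14 = 21
New sum = old_sum + delta = -21 + (21) = 0

Answer: 0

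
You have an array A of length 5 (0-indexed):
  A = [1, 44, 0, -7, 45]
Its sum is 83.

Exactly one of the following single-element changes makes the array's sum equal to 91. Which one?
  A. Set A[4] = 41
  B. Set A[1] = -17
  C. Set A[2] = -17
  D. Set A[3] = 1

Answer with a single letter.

Option A: A[4] 45->41, delta=-4, new_sum=83+(-4)=79
Option B: A[1] 44->-17, delta=-61, new_sum=83+(-61)=22
Option C: A[2] 0->-17, delta=-17, new_sum=83+(-17)=66
Option D: A[3] -7->1, delta=8, new_sum=83+(8)=91 <-- matches target

Answer: D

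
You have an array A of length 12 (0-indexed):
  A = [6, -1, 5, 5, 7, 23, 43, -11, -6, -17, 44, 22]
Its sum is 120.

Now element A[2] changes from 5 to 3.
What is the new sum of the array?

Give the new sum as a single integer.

Old value at index 2: 5
New value at index 2: 3
Delta = 3 - 5 = -2
New sum = old_sum + delta = 120 + (-2) = 118

Answer: 118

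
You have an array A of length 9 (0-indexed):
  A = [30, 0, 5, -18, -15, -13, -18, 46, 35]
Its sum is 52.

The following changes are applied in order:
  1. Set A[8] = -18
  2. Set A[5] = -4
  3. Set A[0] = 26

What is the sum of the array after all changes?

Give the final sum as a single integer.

Answer: 4

Derivation:
Initial sum: 52
Change 1: A[8] 35 -> -18, delta = -53, sum = -1
Change 2: A[5] -13 -> -4, delta = 9, sum = 8
Change 3: A[0] 30 -> 26, delta = -4, sum = 4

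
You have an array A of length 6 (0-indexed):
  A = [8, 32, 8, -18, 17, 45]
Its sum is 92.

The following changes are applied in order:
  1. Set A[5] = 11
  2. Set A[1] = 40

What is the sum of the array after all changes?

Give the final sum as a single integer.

Initial sum: 92
Change 1: A[5] 45 -> 11, delta = -34, sum = 58
Change 2: A[1] 32 -> 40, delta = 8, sum = 66

Answer: 66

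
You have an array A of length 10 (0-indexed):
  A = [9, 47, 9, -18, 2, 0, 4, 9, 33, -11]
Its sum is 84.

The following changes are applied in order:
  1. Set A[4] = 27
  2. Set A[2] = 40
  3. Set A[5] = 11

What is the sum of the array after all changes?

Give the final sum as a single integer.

Answer: 151

Derivation:
Initial sum: 84
Change 1: A[4] 2 -> 27, delta = 25, sum = 109
Change 2: A[2] 9 -> 40, delta = 31, sum = 140
Change 3: A[5] 0 -> 11, delta = 11, sum = 151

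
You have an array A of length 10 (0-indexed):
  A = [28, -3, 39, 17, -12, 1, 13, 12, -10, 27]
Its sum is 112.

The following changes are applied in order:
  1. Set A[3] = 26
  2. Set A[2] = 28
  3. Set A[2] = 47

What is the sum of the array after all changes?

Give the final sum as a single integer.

Initial sum: 112
Change 1: A[3] 17 -> 26, delta = 9, sum = 121
Change 2: A[2] 39 -> 28, delta = -11, sum = 110
Change 3: A[2] 28 -> 47, delta = 19, sum = 129

Answer: 129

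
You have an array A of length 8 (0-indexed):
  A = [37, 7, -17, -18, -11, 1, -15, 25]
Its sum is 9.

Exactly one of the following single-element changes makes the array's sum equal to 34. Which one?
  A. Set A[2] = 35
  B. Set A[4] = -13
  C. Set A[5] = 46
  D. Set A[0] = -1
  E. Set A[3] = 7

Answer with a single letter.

Answer: E

Derivation:
Option A: A[2] -17->35, delta=52, new_sum=9+(52)=61
Option B: A[4] -11->-13, delta=-2, new_sum=9+(-2)=7
Option C: A[5] 1->46, delta=45, new_sum=9+(45)=54
Option D: A[0] 37->-1, delta=-38, new_sum=9+(-38)=-29
Option E: A[3] -18->7, delta=25, new_sum=9+(25)=34 <-- matches target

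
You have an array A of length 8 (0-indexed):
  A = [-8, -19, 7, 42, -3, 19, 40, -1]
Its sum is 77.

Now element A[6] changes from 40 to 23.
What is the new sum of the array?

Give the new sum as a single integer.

Old value at index 6: 40
New value at index 6: 23
Delta = 23 - 40 = -17
New sum = old_sum + delta = 77 + (-17) = 60

Answer: 60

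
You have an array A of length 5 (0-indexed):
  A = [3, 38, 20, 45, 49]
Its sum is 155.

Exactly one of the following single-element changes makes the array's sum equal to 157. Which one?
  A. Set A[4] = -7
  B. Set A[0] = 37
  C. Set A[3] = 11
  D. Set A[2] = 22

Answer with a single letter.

Answer: D

Derivation:
Option A: A[4] 49->-7, delta=-56, new_sum=155+(-56)=99
Option B: A[0] 3->37, delta=34, new_sum=155+(34)=189
Option C: A[3] 45->11, delta=-34, new_sum=155+(-34)=121
Option D: A[2] 20->22, delta=2, new_sum=155+(2)=157 <-- matches target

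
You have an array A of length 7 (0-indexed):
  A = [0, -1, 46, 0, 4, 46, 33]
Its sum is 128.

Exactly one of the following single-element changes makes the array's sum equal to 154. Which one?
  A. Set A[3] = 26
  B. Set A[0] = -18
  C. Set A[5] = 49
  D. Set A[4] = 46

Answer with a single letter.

Answer: A

Derivation:
Option A: A[3] 0->26, delta=26, new_sum=128+(26)=154 <-- matches target
Option B: A[0] 0->-18, delta=-18, new_sum=128+(-18)=110
Option C: A[5] 46->49, delta=3, new_sum=128+(3)=131
Option D: A[4] 4->46, delta=42, new_sum=128+(42)=170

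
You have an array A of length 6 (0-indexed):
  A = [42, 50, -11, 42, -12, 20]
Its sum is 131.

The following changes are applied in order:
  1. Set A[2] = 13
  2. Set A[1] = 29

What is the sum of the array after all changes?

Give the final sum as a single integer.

Answer: 134

Derivation:
Initial sum: 131
Change 1: A[2] -11 -> 13, delta = 24, sum = 155
Change 2: A[1] 50 -> 29, delta = -21, sum = 134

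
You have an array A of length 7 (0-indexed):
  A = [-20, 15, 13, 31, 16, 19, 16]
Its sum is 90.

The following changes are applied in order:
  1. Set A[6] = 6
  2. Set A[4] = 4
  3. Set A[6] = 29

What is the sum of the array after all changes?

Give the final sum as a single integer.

Answer: 91

Derivation:
Initial sum: 90
Change 1: A[6] 16 -> 6, delta = -10, sum = 80
Change 2: A[4] 16 -> 4, delta = -12, sum = 68
Change 3: A[6] 6 -> 29, delta = 23, sum = 91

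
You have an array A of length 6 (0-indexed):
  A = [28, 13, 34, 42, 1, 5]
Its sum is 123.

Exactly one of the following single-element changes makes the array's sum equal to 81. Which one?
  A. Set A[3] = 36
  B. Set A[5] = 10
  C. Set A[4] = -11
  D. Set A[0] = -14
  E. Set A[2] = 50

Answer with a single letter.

Answer: D

Derivation:
Option A: A[3] 42->36, delta=-6, new_sum=123+(-6)=117
Option B: A[5] 5->10, delta=5, new_sum=123+(5)=128
Option C: A[4] 1->-11, delta=-12, new_sum=123+(-12)=111
Option D: A[0] 28->-14, delta=-42, new_sum=123+(-42)=81 <-- matches target
Option E: A[2] 34->50, delta=16, new_sum=123+(16)=139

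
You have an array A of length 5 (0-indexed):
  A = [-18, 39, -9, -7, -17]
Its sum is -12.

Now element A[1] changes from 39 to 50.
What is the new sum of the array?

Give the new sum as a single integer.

Old value at index 1: 39
New value at index 1: 50
Delta = 50 - 39 = 11
New sum = old_sum + delta = -12 + (11) = -1

Answer: -1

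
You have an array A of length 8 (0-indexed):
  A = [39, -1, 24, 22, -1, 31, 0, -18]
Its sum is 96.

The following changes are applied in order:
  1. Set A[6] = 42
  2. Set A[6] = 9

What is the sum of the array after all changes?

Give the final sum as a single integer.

Initial sum: 96
Change 1: A[6] 0 -> 42, delta = 42, sum = 138
Change 2: A[6] 42 -> 9, delta = -33, sum = 105

Answer: 105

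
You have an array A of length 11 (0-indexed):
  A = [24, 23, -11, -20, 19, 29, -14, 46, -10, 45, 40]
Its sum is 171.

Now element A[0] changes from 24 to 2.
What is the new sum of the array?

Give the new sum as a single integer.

Old value at index 0: 24
New value at index 0: 2
Delta = 2 - 24 = -22
New sum = old_sum + delta = 171 + (-22) = 149

Answer: 149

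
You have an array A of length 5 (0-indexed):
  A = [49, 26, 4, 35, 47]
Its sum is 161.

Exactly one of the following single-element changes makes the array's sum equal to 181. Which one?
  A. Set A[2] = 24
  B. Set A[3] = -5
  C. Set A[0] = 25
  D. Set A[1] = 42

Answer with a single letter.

Answer: A

Derivation:
Option A: A[2] 4->24, delta=20, new_sum=161+(20)=181 <-- matches target
Option B: A[3] 35->-5, delta=-40, new_sum=161+(-40)=121
Option C: A[0] 49->25, delta=-24, new_sum=161+(-24)=137
Option D: A[1] 26->42, delta=16, new_sum=161+(16)=177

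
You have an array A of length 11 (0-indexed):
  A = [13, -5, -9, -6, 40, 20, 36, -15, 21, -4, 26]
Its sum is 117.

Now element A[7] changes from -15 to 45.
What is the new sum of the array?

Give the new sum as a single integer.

Old value at index 7: -15
New value at index 7: 45
Delta = 45 - -15 = 60
New sum = old_sum + delta = 117 + (60) = 177

Answer: 177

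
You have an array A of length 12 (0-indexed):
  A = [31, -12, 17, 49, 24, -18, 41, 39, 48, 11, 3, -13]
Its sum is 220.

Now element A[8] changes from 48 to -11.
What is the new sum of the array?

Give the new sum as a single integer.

Old value at index 8: 48
New value at index 8: -11
Delta = -11 - 48 = -59
New sum = old_sum + delta = 220 + (-59) = 161

Answer: 161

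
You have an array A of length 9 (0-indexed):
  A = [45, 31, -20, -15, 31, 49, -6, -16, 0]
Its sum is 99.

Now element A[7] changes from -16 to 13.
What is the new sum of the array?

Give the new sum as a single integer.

Old value at index 7: -16
New value at index 7: 13
Delta = 13 - -16 = 29
New sum = old_sum + delta = 99 + (29) = 128

Answer: 128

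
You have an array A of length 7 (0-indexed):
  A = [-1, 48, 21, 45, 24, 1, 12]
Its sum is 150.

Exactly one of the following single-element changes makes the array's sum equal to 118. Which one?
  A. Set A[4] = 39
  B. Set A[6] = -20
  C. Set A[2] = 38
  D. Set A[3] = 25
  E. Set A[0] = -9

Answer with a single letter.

Option A: A[4] 24->39, delta=15, new_sum=150+(15)=165
Option B: A[6] 12->-20, delta=-32, new_sum=150+(-32)=118 <-- matches target
Option C: A[2] 21->38, delta=17, new_sum=150+(17)=167
Option D: A[3] 45->25, delta=-20, new_sum=150+(-20)=130
Option E: A[0] -1->-9, delta=-8, new_sum=150+(-8)=142

Answer: B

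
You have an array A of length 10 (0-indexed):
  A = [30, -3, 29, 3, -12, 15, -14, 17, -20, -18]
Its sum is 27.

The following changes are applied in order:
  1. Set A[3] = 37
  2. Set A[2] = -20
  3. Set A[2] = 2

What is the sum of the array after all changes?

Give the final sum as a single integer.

Answer: 34

Derivation:
Initial sum: 27
Change 1: A[3] 3 -> 37, delta = 34, sum = 61
Change 2: A[2] 29 -> -20, delta = -49, sum = 12
Change 3: A[2] -20 -> 2, delta = 22, sum = 34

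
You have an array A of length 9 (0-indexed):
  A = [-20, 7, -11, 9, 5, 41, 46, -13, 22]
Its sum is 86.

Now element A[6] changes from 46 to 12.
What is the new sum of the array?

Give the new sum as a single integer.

Answer: 52

Derivation:
Old value at index 6: 46
New value at index 6: 12
Delta = 12 - 46 = -34
New sum = old_sum + delta = 86 + (-34) = 52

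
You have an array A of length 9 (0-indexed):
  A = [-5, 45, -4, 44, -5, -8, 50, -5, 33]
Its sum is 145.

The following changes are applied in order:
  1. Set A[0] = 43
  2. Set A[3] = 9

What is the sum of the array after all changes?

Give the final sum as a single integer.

Answer: 158

Derivation:
Initial sum: 145
Change 1: A[0] -5 -> 43, delta = 48, sum = 193
Change 2: A[3] 44 -> 9, delta = -35, sum = 158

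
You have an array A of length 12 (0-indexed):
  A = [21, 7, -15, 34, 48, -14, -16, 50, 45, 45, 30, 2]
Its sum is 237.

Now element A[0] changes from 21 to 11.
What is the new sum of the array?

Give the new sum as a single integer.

Old value at index 0: 21
New value at index 0: 11
Delta = 11 - 21 = -10
New sum = old_sum + delta = 237 + (-10) = 227

Answer: 227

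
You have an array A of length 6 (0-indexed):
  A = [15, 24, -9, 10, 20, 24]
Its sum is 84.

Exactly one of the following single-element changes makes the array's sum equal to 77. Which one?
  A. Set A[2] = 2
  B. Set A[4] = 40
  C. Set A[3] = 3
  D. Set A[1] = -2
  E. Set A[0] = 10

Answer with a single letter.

Answer: C

Derivation:
Option A: A[2] -9->2, delta=11, new_sum=84+(11)=95
Option B: A[4] 20->40, delta=20, new_sum=84+(20)=104
Option C: A[3] 10->3, delta=-7, new_sum=84+(-7)=77 <-- matches target
Option D: A[1] 24->-2, delta=-26, new_sum=84+(-26)=58
Option E: A[0] 15->10, delta=-5, new_sum=84+(-5)=79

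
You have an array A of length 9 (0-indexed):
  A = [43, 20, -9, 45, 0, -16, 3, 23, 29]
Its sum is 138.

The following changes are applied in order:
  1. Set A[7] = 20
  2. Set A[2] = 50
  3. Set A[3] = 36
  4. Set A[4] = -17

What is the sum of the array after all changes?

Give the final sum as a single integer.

Initial sum: 138
Change 1: A[7] 23 -> 20, delta = -3, sum = 135
Change 2: A[2] -9 -> 50, delta = 59, sum = 194
Change 3: A[3] 45 -> 36, delta = -9, sum = 185
Change 4: A[4] 0 -> -17, delta = -17, sum = 168

Answer: 168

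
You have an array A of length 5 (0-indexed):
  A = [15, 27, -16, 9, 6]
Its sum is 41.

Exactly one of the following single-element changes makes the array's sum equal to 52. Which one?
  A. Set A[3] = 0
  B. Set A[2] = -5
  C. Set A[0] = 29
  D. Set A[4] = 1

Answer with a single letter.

Option A: A[3] 9->0, delta=-9, new_sum=41+(-9)=32
Option B: A[2] -16->-5, delta=11, new_sum=41+(11)=52 <-- matches target
Option C: A[0] 15->29, delta=14, new_sum=41+(14)=55
Option D: A[4] 6->1, delta=-5, new_sum=41+(-5)=36

Answer: B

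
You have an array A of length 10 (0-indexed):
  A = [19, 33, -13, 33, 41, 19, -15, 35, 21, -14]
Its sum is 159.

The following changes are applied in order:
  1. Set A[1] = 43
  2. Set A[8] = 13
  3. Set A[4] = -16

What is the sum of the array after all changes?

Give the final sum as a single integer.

Initial sum: 159
Change 1: A[1] 33 -> 43, delta = 10, sum = 169
Change 2: A[8] 21 -> 13, delta = -8, sum = 161
Change 3: A[4] 41 -> -16, delta = -57, sum = 104

Answer: 104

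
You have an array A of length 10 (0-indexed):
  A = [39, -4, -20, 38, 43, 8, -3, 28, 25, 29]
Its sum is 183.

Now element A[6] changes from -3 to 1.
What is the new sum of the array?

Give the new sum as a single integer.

Old value at index 6: -3
New value at index 6: 1
Delta = 1 - -3 = 4
New sum = old_sum + delta = 183 + (4) = 187

Answer: 187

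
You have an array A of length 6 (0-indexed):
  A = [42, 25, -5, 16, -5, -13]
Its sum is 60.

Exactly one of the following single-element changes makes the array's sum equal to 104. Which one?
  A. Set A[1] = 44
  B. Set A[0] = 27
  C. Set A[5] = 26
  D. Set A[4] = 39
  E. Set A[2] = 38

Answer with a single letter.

Answer: D

Derivation:
Option A: A[1] 25->44, delta=19, new_sum=60+(19)=79
Option B: A[0] 42->27, delta=-15, new_sum=60+(-15)=45
Option C: A[5] -13->26, delta=39, new_sum=60+(39)=99
Option D: A[4] -5->39, delta=44, new_sum=60+(44)=104 <-- matches target
Option E: A[2] -5->38, delta=43, new_sum=60+(43)=103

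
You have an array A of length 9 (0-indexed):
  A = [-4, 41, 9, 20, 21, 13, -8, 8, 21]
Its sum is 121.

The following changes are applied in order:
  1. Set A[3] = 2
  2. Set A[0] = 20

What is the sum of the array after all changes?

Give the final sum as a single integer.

Initial sum: 121
Change 1: A[3] 20 -> 2, delta = -18, sum = 103
Change 2: A[0] -4 -> 20, delta = 24, sum = 127

Answer: 127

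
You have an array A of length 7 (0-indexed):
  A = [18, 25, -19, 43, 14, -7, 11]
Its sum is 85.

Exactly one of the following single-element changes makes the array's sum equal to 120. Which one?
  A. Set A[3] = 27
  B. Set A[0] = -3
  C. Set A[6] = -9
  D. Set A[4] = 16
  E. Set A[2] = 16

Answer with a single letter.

Answer: E

Derivation:
Option A: A[3] 43->27, delta=-16, new_sum=85+(-16)=69
Option B: A[0] 18->-3, delta=-21, new_sum=85+(-21)=64
Option C: A[6] 11->-9, delta=-20, new_sum=85+(-20)=65
Option D: A[4] 14->16, delta=2, new_sum=85+(2)=87
Option E: A[2] -19->16, delta=35, new_sum=85+(35)=120 <-- matches target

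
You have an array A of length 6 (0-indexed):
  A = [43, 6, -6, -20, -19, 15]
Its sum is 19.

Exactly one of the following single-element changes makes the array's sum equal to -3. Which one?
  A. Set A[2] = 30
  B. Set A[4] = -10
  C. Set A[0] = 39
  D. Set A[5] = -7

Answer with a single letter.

Answer: D

Derivation:
Option A: A[2] -6->30, delta=36, new_sum=19+(36)=55
Option B: A[4] -19->-10, delta=9, new_sum=19+(9)=28
Option C: A[0] 43->39, delta=-4, new_sum=19+(-4)=15
Option D: A[5] 15->-7, delta=-22, new_sum=19+(-22)=-3 <-- matches target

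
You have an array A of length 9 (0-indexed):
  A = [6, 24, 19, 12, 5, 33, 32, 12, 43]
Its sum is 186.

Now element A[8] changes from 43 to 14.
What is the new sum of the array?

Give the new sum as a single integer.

Old value at index 8: 43
New value at index 8: 14
Delta = 14 - 43 = -29
New sum = old_sum + delta = 186 + (-29) = 157

Answer: 157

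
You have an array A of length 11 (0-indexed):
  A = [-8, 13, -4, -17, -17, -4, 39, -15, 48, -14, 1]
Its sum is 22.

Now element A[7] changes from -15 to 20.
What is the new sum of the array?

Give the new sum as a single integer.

Answer: 57

Derivation:
Old value at index 7: -15
New value at index 7: 20
Delta = 20 - -15 = 35
New sum = old_sum + delta = 22 + (35) = 57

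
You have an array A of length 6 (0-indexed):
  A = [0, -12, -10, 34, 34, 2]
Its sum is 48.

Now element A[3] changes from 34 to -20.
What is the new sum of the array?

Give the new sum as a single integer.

Answer: -6

Derivation:
Old value at index 3: 34
New value at index 3: -20
Delta = -20 - 34 = -54
New sum = old_sum + delta = 48 + (-54) = -6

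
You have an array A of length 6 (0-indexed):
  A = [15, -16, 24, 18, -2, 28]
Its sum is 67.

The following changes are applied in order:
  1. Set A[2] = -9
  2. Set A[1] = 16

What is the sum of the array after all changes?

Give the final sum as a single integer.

Answer: 66

Derivation:
Initial sum: 67
Change 1: A[2] 24 -> -9, delta = -33, sum = 34
Change 2: A[1] -16 -> 16, delta = 32, sum = 66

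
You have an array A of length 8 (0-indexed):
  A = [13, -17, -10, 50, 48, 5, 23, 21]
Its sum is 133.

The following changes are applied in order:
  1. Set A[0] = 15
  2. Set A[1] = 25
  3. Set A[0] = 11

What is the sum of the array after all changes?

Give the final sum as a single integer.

Initial sum: 133
Change 1: A[0] 13 -> 15, delta = 2, sum = 135
Change 2: A[1] -17 -> 25, delta = 42, sum = 177
Change 3: A[0] 15 -> 11, delta = -4, sum = 173

Answer: 173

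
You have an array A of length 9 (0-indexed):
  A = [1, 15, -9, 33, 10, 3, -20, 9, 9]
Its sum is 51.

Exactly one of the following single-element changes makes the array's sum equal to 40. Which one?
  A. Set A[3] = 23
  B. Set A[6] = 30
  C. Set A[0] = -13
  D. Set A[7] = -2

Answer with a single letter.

Option A: A[3] 33->23, delta=-10, new_sum=51+(-10)=41
Option B: A[6] -20->30, delta=50, new_sum=51+(50)=101
Option C: A[0] 1->-13, delta=-14, new_sum=51+(-14)=37
Option D: A[7] 9->-2, delta=-11, new_sum=51+(-11)=40 <-- matches target

Answer: D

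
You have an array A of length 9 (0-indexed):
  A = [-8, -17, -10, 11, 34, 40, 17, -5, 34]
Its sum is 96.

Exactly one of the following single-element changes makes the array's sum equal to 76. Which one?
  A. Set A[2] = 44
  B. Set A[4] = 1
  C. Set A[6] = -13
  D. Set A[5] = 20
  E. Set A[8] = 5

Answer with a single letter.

Answer: D

Derivation:
Option A: A[2] -10->44, delta=54, new_sum=96+(54)=150
Option B: A[4] 34->1, delta=-33, new_sum=96+(-33)=63
Option C: A[6] 17->-13, delta=-30, new_sum=96+(-30)=66
Option D: A[5] 40->20, delta=-20, new_sum=96+(-20)=76 <-- matches target
Option E: A[8] 34->5, delta=-29, new_sum=96+(-29)=67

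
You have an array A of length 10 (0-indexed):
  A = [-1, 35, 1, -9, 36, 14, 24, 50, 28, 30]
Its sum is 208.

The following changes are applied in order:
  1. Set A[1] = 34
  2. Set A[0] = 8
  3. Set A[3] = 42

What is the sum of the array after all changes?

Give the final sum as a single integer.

Initial sum: 208
Change 1: A[1] 35 -> 34, delta = -1, sum = 207
Change 2: A[0] -1 -> 8, delta = 9, sum = 216
Change 3: A[3] -9 -> 42, delta = 51, sum = 267

Answer: 267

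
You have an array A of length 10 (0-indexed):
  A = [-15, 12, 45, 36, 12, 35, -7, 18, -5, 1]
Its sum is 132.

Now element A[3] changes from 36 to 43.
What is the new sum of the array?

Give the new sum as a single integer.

Answer: 139

Derivation:
Old value at index 3: 36
New value at index 3: 43
Delta = 43 - 36 = 7
New sum = old_sum + delta = 132 + (7) = 139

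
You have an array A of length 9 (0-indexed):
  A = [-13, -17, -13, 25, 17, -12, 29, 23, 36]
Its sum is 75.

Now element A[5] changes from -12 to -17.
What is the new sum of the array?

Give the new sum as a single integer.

Answer: 70

Derivation:
Old value at index 5: -12
New value at index 5: -17
Delta = -17 - -12 = -5
New sum = old_sum + delta = 75 + (-5) = 70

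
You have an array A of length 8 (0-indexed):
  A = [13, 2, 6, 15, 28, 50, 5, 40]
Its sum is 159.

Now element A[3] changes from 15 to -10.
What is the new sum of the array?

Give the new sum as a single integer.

Answer: 134

Derivation:
Old value at index 3: 15
New value at index 3: -10
Delta = -10 - 15 = -25
New sum = old_sum + delta = 159 + (-25) = 134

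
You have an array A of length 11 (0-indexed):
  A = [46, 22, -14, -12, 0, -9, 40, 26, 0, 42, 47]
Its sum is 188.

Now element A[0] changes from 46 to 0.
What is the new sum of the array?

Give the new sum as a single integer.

Answer: 142

Derivation:
Old value at index 0: 46
New value at index 0: 0
Delta = 0 - 46 = -46
New sum = old_sum + delta = 188 + (-46) = 142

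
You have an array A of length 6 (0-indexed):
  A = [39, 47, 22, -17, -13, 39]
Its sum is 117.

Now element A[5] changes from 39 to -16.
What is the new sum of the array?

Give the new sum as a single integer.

Answer: 62

Derivation:
Old value at index 5: 39
New value at index 5: -16
Delta = -16 - 39 = -55
New sum = old_sum + delta = 117 + (-55) = 62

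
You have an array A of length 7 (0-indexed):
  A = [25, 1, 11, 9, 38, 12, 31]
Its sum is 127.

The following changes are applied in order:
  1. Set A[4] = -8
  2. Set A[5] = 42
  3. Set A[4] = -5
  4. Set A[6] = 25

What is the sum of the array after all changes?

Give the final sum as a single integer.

Initial sum: 127
Change 1: A[4] 38 -> -8, delta = -46, sum = 81
Change 2: A[5] 12 -> 42, delta = 30, sum = 111
Change 3: A[4] -8 -> -5, delta = 3, sum = 114
Change 4: A[6] 31 -> 25, delta = -6, sum = 108

Answer: 108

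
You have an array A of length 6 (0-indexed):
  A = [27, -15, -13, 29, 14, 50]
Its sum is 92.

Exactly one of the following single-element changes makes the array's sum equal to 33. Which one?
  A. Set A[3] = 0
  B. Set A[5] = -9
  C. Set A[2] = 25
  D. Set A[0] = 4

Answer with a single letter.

Answer: B

Derivation:
Option A: A[3] 29->0, delta=-29, new_sum=92+(-29)=63
Option B: A[5] 50->-9, delta=-59, new_sum=92+(-59)=33 <-- matches target
Option C: A[2] -13->25, delta=38, new_sum=92+(38)=130
Option D: A[0] 27->4, delta=-23, new_sum=92+(-23)=69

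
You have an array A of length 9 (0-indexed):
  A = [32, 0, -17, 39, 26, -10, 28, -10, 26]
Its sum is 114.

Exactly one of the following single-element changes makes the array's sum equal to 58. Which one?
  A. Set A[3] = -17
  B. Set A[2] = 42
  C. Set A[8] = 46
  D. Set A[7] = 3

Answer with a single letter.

Answer: A

Derivation:
Option A: A[3] 39->-17, delta=-56, new_sum=114+(-56)=58 <-- matches target
Option B: A[2] -17->42, delta=59, new_sum=114+(59)=173
Option C: A[8] 26->46, delta=20, new_sum=114+(20)=134
Option D: A[7] -10->3, delta=13, new_sum=114+(13)=127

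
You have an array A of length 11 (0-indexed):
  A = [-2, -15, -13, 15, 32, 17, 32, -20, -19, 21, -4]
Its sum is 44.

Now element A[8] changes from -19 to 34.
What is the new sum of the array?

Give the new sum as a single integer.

Answer: 97

Derivation:
Old value at index 8: -19
New value at index 8: 34
Delta = 34 - -19 = 53
New sum = old_sum + delta = 44 + (53) = 97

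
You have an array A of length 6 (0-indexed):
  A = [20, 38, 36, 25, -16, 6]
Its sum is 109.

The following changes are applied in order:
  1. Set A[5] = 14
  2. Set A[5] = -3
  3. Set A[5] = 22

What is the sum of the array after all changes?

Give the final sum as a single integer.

Initial sum: 109
Change 1: A[5] 6 -> 14, delta = 8, sum = 117
Change 2: A[5] 14 -> -3, delta = -17, sum = 100
Change 3: A[5] -3 -> 22, delta = 25, sum = 125

Answer: 125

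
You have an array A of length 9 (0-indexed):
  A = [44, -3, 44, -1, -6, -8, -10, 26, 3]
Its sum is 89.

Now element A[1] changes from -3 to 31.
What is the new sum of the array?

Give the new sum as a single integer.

Answer: 123

Derivation:
Old value at index 1: -3
New value at index 1: 31
Delta = 31 - -3 = 34
New sum = old_sum + delta = 89 + (34) = 123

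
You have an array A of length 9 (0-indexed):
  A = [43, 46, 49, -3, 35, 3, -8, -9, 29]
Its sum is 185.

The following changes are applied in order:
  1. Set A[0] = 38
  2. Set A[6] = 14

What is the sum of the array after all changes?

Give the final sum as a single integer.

Answer: 202

Derivation:
Initial sum: 185
Change 1: A[0] 43 -> 38, delta = -5, sum = 180
Change 2: A[6] -8 -> 14, delta = 22, sum = 202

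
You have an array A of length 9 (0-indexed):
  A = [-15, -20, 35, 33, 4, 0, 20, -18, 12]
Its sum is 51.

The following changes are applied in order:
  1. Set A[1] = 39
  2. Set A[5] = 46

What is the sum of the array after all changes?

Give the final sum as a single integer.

Answer: 156

Derivation:
Initial sum: 51
Change 1: A[1] -20 -> 39, delta = 59, sum = 110
Change 2: A[5] 0 -> 46, delta = 46, sum = 156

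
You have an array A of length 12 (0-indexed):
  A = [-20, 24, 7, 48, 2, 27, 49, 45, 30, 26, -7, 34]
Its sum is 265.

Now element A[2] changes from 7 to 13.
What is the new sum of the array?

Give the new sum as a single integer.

Old value at index 2: 7
New value at index 2: 13
Delta = 13 - 7 = 6
New sum = old_sum + delta = 265 + (6) = 271

Answer: 271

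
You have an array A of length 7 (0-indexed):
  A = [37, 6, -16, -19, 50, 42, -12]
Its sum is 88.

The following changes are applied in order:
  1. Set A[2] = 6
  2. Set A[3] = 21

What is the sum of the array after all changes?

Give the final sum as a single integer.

Initial sum: 88
Change 1: A[2] -16 -> 6, delta = 22, sum = 110
Change 2: A[3] -19 -> 21, delta = 40, sum = 150

Answer: 150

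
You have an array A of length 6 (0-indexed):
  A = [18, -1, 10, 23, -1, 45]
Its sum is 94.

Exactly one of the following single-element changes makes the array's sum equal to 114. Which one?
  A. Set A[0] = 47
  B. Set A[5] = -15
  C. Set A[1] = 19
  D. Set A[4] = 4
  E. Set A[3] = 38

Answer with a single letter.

Answer: C

Derivation:
Option A: A[0] 18->47, delta=29, new_sum=94+(29)=123
Option B: A[5] 45->-15, delta=-60, new_sum=94+(-60)=34
Option C: A[1] -1->19, delta=20, new_sum=94+(20)=114 <-- matches target
Option D: A[4] -1->4, delta=5, new_sum=94+(5)=99
Option E: A[3] 23->38, delta=15, new_sum=94+(15)=109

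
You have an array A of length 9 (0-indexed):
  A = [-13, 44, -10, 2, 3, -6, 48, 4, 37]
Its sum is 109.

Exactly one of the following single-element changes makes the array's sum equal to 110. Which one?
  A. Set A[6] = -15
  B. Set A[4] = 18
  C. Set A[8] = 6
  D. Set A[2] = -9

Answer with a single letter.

Answer: D

Derivation:
Option A: A[6] 48->-15, delta=-63, new_sum=109+(-63)=46
Option B: A[4] 3->18, delta=15, new_sum=109+(15)=124
Option C: A[8] 37->6, delta=-31, new_sum=109+(-31)=78
Option D: A[2] -10->-9, delta=1, new_sum=109+(1)=110 <-- matches target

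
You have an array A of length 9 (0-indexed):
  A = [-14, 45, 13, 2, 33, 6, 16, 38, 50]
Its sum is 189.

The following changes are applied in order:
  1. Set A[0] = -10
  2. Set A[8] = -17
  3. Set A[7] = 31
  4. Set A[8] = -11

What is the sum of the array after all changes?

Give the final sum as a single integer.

Initial sum: 189
Change 1: A[0] -14 -> -10, delta = 4, sum = 193
Change 2: A[8] 50 -> -17, delta = -67, sum = 126
Change 3: A[7] 38 -> 31, delta = -7, sum = 119
Change 4: A[8] -17 -> -11, delta = 6, sum = 125

Answer: 125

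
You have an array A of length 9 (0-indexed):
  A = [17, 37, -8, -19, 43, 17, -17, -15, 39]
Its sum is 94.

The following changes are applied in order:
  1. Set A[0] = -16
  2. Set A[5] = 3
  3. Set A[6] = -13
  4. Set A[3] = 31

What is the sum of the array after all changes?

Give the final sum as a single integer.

Answer: 101

Derivation:
Initial sum: 94
Change 1: A[0] 17 -> -16, delta = -33, sum = 61
Change 2: A[5] 17 -> 3, delta = -14, sum = 47
Change 3: A[6] -17 -> -13, delta = 4, sum = 51
Change 4: A[3] -19 -> 31, delta = 50, sum = 101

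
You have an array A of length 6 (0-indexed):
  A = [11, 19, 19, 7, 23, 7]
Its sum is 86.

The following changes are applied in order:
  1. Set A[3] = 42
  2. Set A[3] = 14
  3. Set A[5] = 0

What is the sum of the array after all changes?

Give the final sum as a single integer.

Initial sum: 86
Change 1: A[3] 7 -> 42, delta = 35, sum = 121
Change 2: A[3] 42 -> 14, delta = -28, sum = 93
Change 3: A[5] 7 -> 0, delta = -7, sum = 86

Answer: 86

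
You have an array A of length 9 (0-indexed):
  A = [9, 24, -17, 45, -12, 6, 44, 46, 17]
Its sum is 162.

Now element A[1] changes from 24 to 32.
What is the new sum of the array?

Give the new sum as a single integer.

Answer: 170

Derivation:
Old value at index 1: 24
New value at index 1: 32
Delta = 32 - 24 = 8
New sum = old_sum + delta = 162 + (8) = 170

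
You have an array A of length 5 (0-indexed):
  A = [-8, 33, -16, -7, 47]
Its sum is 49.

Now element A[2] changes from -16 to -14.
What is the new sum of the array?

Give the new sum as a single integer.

Old value at index 2: -16
New value at index 2: -14
Delta = -14 - -16 = 2
New sum = old_sum + delta = 49 + (2) = 51

Answer: 51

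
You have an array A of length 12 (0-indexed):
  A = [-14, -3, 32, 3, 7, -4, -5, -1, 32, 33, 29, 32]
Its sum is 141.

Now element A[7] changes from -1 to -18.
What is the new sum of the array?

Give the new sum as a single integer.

Old value at index 7: -1
New value at index 7: -18
Delta = -18 - -1 = -17
New sum = old_sum + delta = 141 + (-17) = 124

Answer: 124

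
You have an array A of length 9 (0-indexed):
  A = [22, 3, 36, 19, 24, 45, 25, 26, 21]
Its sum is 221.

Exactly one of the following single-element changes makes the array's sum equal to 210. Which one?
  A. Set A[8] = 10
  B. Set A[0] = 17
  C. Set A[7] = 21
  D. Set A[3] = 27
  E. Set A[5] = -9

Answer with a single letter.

Option A: A[8] 21->10, delta=-11, new_sum=221+(-11)=210 <-- matches target
Option B: A[0] 22->17, delta=-5, new_sum=221+(-5)=216
Option C: A[7] 26->21, delta=-5, new_sum=221+(-5)=216
Option D: A[3] 19->27, delta=8, new_sum=221+(8)=229
Option E: A[5] 45->-9, delta=-54, new_sum=221+(-54)=167

Answer: A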